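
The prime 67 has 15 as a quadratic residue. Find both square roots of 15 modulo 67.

Since 67 ≡ 3 (mod 4), a square root of 15 is 15^((67+1)/4) = 15^17 mod 67.
Repeated squaring: 15^2≡24, 15^4≡40, 15^8≡59, 15^16≡64 (mod 67).
15^17 = 15^(16+1) ≡ 22 (mod 67).
Check: 22² = 484 ≡ 15 (mod 67). The two roots are 22 and 45.

22, 45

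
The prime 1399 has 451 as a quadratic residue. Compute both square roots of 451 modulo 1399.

57, 1342

Since 1399 ≡ 3 (mod 4), a square root of 451 is 451^((1399+1)/4) = 451^350 mod 1399.
Repeated squaring: 451^2≡546, 451^4≡129, 451^8≡1252, 451^16≡624, 451^32≡454, 451^64≡463, 451^128≡322, 451^256≡158 (mod 1399).
451^350 = 451^(256+64+16+8+4+2) ≡ 1342 (mod 1399).
Check: 1342² = 1800964 ≡ 451 (mod 1399). The two roots are 57 and 1342.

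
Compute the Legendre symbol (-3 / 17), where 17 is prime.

First reduce: -3 ≡ 14 (mod 17).
Pull out 2: since 17 ≡ 1 (mod 8), (2/17) = +1.
Reciprocity: 7 ≡ 3 and 17 ≡ 1 (mod 4), so (7/17) = +(17/7).
Reduce top mod 7: now compute (3/7).
Reciprocity: 3 ≡ 3 and 7 ≡ 3 (mod 4), so (3/7) = −(7/3).
Reduce top mod 3: now compute (1/3).
Reached (1/3) = 1. Collecting the sign flips along the way, the symbol is -1.

-1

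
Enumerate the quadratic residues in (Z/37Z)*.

1, 3, 4, 7, 9, 10, 11, 12, 16, 21, 25, 26, 27, 28, 30, 33, 34, 36

Square k = 1,…,18 (k and 37−k give the same square):
1²=1, 2²=4, 3²=9, 4²=16, 5²=25, 6²=36, 7²≡12, 8²≡27, 9²≡7, 10²≡26, 11²≡10, 12²≡33, 13²≡21, 14²≡11, 15²≡3, 16²≡34, 17²≡30, 18²≡28 (mod 37).
So the quadratic residues mod 37 are {1, 3, 4, 7, 9, 10, 11, 12, 16, 21, 25, 26, 27, 28, 30, 33, 34, 36}.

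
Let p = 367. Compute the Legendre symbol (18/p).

Pull out 2: since 367 ≡ 7 (mod 8), (2/367) = +1.
Reciprocity: 9 ≡ 1 and 367 ≡ 3 (mod 4), so (9/367) = +(367/9).
Reduce top mod 9: now compute (7/9).
Reciprocity: 7 ≡ 3 and 9 ≡ 1 (mod 4), so (7/9) = +(9/7).
Reduce top mod 7: now compute (2/7).
Pull out 2: since 7 ≡ 7 (mod 8), (2/7) = +1.
Reached (1/7) = 1. Collecting the sign flips along the way, the symbol is +1.

1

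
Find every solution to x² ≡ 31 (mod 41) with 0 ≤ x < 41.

20, 21

41 ≡ 1 (mod 4), so we find a root by search.
Trying successive values, 20² = 400 ≡ 31 (mod 41). The other root is 41 − 20 = 21.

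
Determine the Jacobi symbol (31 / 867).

Reciprocity: 31 ≡ 3 and 867 ≡ 3 (mod 4), so (31/867) = −(867/31).
Reduce top mod 31: now compute (30/31).
Pull out 2: since 31 ≡ 7 (mod 8), (2/31) = +1.
Reciprocity: 15 ≡ 3 and 31 ≡ 3 (mod 4), so (15/31) = −(31/15).
Reduce top mod 15: now compute (1/15).
Reached (1/15) = 1. Collecting the sign flips along the way, the symbol is +1.

1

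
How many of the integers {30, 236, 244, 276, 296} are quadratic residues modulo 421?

1

(30/421) = -1 → non-residue.
(236/421) = -1 → non-residue.
(244/421) = -1 → non-residue.
(276/421) = -1 → non-residue.
(296/421) = +1 → QR.
Total quadratic residues among the 5: 1.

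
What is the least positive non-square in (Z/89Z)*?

3

(2/89) = +1, so 2 is a residue.
(3/89) = −1, so 3 is the smallest positive non-residue mod 89.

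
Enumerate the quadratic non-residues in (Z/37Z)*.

2,5,6,8,13,14,15,17,18,19,20,22,23,24,29,31,32,35

Square k = 1,…,18 (k and 37−k give the same square):
1²=1, 2²=4, 3²=9, 4²=16, 5²=25, 6²=36, 7²≡12, 8²≡27, 9²≡7, 10²≡26, 11²≡10, 12²≡33, 13²≡21, 14²≡11, 15²≡3, 16²≡34, 17²≡30, 18²≡28 (mod 37).
The residues are {1, 3, 4, 7, 9, 10, 11, 12, 16, 21, 25, 26, 27, 28, 30, 33, 34, 36}; the non-residues are the remaining 18 nonzero classes.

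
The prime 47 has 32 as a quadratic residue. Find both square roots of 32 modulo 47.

19, 28

Since 47 ≡ 3 (mod 4), a square root of 32 is 32^((47+1)/4) = 32^12 mod 47.
Repeated squaring: 32^2≡37, 32^4≡6, 32^8≡36 (mod 47).
32^12 = 32^(8+4) ≡ 28 (mod 47).
Check: 28² = 784 ≡ 32 (mod 47). The two roots are 19 and 28.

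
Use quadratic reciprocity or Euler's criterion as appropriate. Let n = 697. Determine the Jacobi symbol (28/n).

1

Pull out 2^2: since 697 ≡ 1 (mod 8), (2/697) = +1, so (2/697)^2 = +1.
Reciprocity: 7 ≡ 3 and 697 ≡ 1 (mod 4), so (7/697) = +(697/7).
Reduce top mod 7: now compute (4/7).
Pull out 2^2: since 7 ≡ 7 (mod 8), (2/7) = +1, so (2/7)^2 = +1.
Reached (1/7) = 1. Collecting the sign flips along the way, the symbol is +1.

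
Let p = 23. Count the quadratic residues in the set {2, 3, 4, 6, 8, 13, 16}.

7

(2/23) = +1 → QR.
(3/23) = +1 → QR.
(4/23) = +1 → QR.
(6/23) = +1 → QR.
(8/23) = +1 → QR.
(13/23) = +1 → QR.
(16/23) = +1 → QR.
Total quadratic residues among the 7: 7.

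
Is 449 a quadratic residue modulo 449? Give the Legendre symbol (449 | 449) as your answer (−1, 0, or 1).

First reduce: 449 ≡ 0 (mod 449).
Top reduces to 0: gcd > 1, so the symbol is 0.

0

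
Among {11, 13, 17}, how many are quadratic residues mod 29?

(11/29) = -1 → non-residue.
(13/29) = +1 → QR.
(17/29) = -1 → non-residue.
Total quadratic residues among the 3: 1.

1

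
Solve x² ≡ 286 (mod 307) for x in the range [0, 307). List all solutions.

Since 307 ≡ 3 (mod 4), a square root of 286 is 286^((307+1)/4) = 286^77 mod 307.
Repeated squaring: 286^2≡134, 286^4≡150, 286^8≡89, 286^16≡246, 286^32≡37, 286^64≡141 (mod 307).
286^77 = 286^(64+8+4+1) ≡ 277 (mod 307).
Check: 277² = 76729 ≡ 286 (mod 307). The two roots are 30 and 277.

30, 277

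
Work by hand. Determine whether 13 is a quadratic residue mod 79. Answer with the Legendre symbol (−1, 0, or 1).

Reciprocity: 13 ≡ 1 and 79 ≡ 3 (mod 4), so (13/79) = +(79/13).
Reduce top mod 13: now compute (1/13).
Reached (1/13) = 1. Collecting the sign flips along the way, the symbol is +1.

1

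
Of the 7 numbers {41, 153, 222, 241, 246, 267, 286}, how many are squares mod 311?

1

(41/311) = -1 → non-residue.
(153/311) = -1 → non-residue.
(222/311) = -1 → non-residue.
(241/311) = -1 → non-residue.
(246/311) = -1 → non-residue.
(267/311) = +1 → QR.
(286/311) = -1 → non-residue.
Total quadratic residues among the 7: 1.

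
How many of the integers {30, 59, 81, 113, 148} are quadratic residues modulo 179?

(30/179) = -1 → non-residue.
(59/179) = +1 → QR.
(81/179) = +1 → QR.
(113/179) = -1 → non-residue.
(148/179) = -1 → non-residue.
Total quadratic residues among the 5: 2.

2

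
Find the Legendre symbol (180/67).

-1

First reduce: 180 ≡ 46 (mod 67).
Pull out 2: since 67 ≡ 3 (mod 8), (2/67) = -1.
Reciprocity: 23 ≡ 3 and 67 ≡ 3 (mod 4), so (23/67) = −(67/23).
Reduce top mod 23: now compute (21/23).
Reciprocity: 21 ≡ 1 and 23 ≡ 3 (mod 4), so (21/23) = +(23/21).
Reduce top mod 21: now compute (2/21).
Pull out 2: since 21 ≡ 5 (mod 8), (2/21) = -1.
Reached (1/21) = 1. Collecting the sign flips along the way, the symbol is -1.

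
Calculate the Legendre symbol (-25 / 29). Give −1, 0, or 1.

1

First reduce: -25 ≡ 4 (mod 29).
Pull out 2^2: since 29 ≡ 5 (mod 8), (2/29) = -1, so (2/29)^2 = +1.
Reached (1/29) = 1. Collecting the sign flips along the way, the symbol is +1.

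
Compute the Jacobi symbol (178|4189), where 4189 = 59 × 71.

1

Pull out 2: since 4189 ≡ 5 (mod 8), (2/4189) = -1.
Reciprocity: 89 ≡ 1 and 4189 ≡ 1 (mod 4), so (89/4189) = +(4189/89).
Reduce top mod 89: now compute (6/89).
Pull out 2: since 89 ≡ 1 (mod 8), (2/89) = +1.
Reciprocity: 3 ≡ 3 and 89 ≡ 1 (mod 4), so (3/89) = +(89/3).
Reduce top mod 3: now compute (2/3).
Pull out 2: since 3 ≡ 3 (mod 8), (2/3) = -1.
Reached (1/3) = 1. Collecting the sign flips along the way, the symbol is +1.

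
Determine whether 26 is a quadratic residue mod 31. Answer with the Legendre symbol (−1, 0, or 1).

-1

Euler's criterion: (26/31) ≡ 26^15 (mod 31).
26^2 ≡ 25 (mod 31)
26^4 ≡ 5 (mod 31)
26^8 ≡ 25 (mod 31)
26^15 = 26^(8+4+2+1) ≡ 30 (mod 31).
Result is 30 ≡ −1, so (26/31) = −1.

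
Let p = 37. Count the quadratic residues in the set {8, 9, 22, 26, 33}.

3

(8/37) = -1 → non-residue.
(9/37) = +1 → QR.
(22/37) = -1 → non-residue.
(26/37) = +1 → QR.
(33/37) = +1 → QR.
Total quadratic residues among the 5: 3.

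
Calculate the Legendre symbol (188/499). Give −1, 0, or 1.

1

Pull out 2^2: since 499 ≡ 3 (mod 8), (2/499) = -1, so (2/499)^2 = +1.
Reciprocity: 47 ≡ 3 and 499 ≡ 3 (mod 4), so (47/499) = −(499/47).
Reduce top mod 47: now compute (29/47).
Reciprocity: 29 ≡ 1 and 47 ≡ 3 (mod 4), so (29/47) = +(47/29).
Reduce top mod 29: now compute (18/29).
Pull out 2: since 29 ≡ 5 (mod 8), (2/29) = -1.
Reciprocity: 9 ≡ 1 and 29 ≡ 1 (mod 4), so (9/29) = +(29/9).
Reduce top mod 9: now compute (2/9).
Pull out 2: since 9 ≡ 1 (mod 8), (2/9) = +1.
Reached (1/9) = 1. Collecting the sign flips along the way, the symbol is +1.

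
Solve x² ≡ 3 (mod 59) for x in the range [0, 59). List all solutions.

Since 59 ≡ 3 (mod 4), a square root of 3 is 3^((59+1)/4) = 3^15 mod 59.
Repeated squaring: 3^2≡9, 3^4≡22, 3^8≡12 (mod 59).
3^15 = 3^(8+4+2+1) ≡ 48 (mod 59).
Check: 48² = 2304 ≡ 3 (mod 59). The two roots are 11 and 48.

11, 48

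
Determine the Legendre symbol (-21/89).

Euler's criterion: (-21/89) ≡ 68^44 (mod 89).
68^2 ≡ 85 (mod 89)
68^4 ≡ 16 (mod 89)
68^8 ≡ 78 (mod 89)
68^16 ≡ 32 (mod 89)
68^32 ≡ 45 (mod 89)
68^44 = 68^(32+8+4) ≡ 1 (mod 89).
Result is 1, so (-21/89) = 1.

1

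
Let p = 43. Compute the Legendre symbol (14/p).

1

Pull out 2: since 43 ≡ 3 (mod 8), (2/43) = -1.
Reciprocity: 7 ≡ 3 and 43 ≡ 3 (mod 4), so (7/43) = −(43/7).
Reduce top mod 7: now compute (1/7).
Reached (1/7) = 1. Collecting the sign flips along the way, the symbol is +1.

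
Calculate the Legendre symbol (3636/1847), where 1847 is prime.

-1

First reduce: 3636 ≡ 1789 (mod 1847).
Reciprocity: 1789 ≡ 1 and 1847 ≡ 3 (mod 4), so (1789/1847) = +(1847/1789).
Reduce top mod 1789: now compute (58/1789).
Pull out 2: since 1789 ≡ 5 (mod 8), (2/1789) = -1.
Reciprocity: 29 ≡ 1 and 1789 ≡ 1 (mod 4), so (29/1789) = +(1789/29).
Reduce top mod 29: now compute (20/29).
Pull out 2^2: since 29 ≡ 5 (mod 8), (2/29) = -1, so (2/29)^2 = +1.
Reciprocity: 5 ≡ 1 and 29 ≡ 1 (mod 4), so (5/29) = +(29/5).
Reduce top mod 5: now compute (4/5).
Pull out 2^2: since 5 ≡ 5 (mod 8), (2/5) = -1, so (2/5)^2 = +1.
Reached (1/5) = 1. Collecting the sign flips along the way, the symbol is -1.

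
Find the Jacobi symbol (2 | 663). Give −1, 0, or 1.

Pull out 2: since 663 ≡ 7 (mod 8), (2/663) = +1.
Reached (1/663) = 1. Collecting the sign flips along the way, the symbol is +1.

1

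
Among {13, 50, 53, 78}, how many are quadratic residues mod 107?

2

(13/107) = +1 → QR.
(50/107) = -1 → non-residue.
(53/107) = +1 → QR.
(78/107) = -1 → non-residue.
Total quadratic residues among the 4: 2.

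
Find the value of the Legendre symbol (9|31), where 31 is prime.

Euler's criterion: (9/31) ≡ 9^15 (mod 31).
9^2 ≡ 19 (mod 31)
9^4 ≡ 20 (mod 31)
9^8 ≡ 28 (mod 31)
9^15 = 9^(8+4+2+1) ≡ 1 (mod 31).
Result is 1, so (9/31) = 1.

1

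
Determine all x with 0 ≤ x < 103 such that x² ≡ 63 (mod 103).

Since 103 ≡ 3 (mod 4), a square root of 63 is 63^((103+1)/4) = 63^26 mod 103.
Repeated squaring: 63^2≡55, 63^4≡38, 63^8≡2, 63^16≡4 (mod 103).
63^26 = 63^(16+8+2) ≡ 28 (mod 103).
Check: 28² = 784 ≡ 63 (mod 103). The two roots are 28 and 75.

28, 75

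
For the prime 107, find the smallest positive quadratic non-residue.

2

(2/107) = −1, so 2 is the smallest positive non-residue mod 107.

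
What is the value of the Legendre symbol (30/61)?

-1

Euler's criterion: (30/61) ≡ 30^30 (mod 61).
30^2 ≡ 46 (mod 61)
30^4 ≡ 42 (mod 61)
30^8 ≡ 56 (mod 61)
30^16 ≡ 25 (mod 61)
30^30 = 30^(16+8+4+2) ≡ 60 (mod 61).
Result is 60 ≡ −1, so (30/61) = −1.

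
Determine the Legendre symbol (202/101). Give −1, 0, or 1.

First reduce: 202 ≡ 0 (mod 101).
Top reduces to 0: gcd > 1, so the symbol is 0.

0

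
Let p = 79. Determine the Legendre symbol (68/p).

-1

Euler's criterion: (68/79) ≡ 68^39 (mod 79).
68^2 ≡ 42 (mod 79)
68^4 ≡ 26 (mod 79)
68^8 ≡ 44 (mod 79)
68^16 ≡ 40 (mod 79)
68^32 ≡ 20 (mod 79)
68^39 = 68^(32+4+2+1) ≡ 78 (mod 79).
Result is 78 ≡ −1, so (68/79) = −1.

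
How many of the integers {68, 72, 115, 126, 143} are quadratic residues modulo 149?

2

(68/149) = +1 → QR.
(72/149) = -1 → non-residue.
(115/149) = -1 → non-residue.
(126/149) = -1 → non-residue.
(143/149) = +1 → QR.
Total quadratic residues among the 5: 2.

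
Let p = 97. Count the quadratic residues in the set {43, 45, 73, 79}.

(43/97) = +1 → QR.
(45/97) = -1 → non-residue.
(73/97) = +1 → QR.
(79/97) = +1 → QR.
Total quadratic residues among the 4: 3.

3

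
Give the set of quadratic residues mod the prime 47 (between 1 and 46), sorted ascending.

1 2 3 4 6 7 8 9 12 14 16 17 18 21 24 25 27 28 32 34 36 37 42

Square k = 1,…,23 (k and 47−k give the same square):
1²=1, 2²=4, 3²=9, 4²=16, 5²=25, 6²=36, 7²≡2, 8²≡17, 9²≡34, 10²≡6, 11²≡27, 12²≡3, 13²≡28, 14²≡8, 15²≡37, 16²≡21, 17²≡7, 18²≡42, 19²≡32, 20²≡24, 21²≡18, 22²≡14, 23²≡12 (mod 47).
So the quadratic residues mod 47 are {1, 2, 3, 4, 6, 7, 8, 9, 12, 14, 16, 17, 18, 21, 24, 25, 27, 28, 32, 34, 36, 37, 42}.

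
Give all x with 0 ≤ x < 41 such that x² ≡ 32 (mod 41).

41 ≡ 1 (mod 4), so we find a root by search.
Trying successive values, 14² = 196 ≡ 32 (mod 41). The other root is 41 − 14 = 27.

14, 27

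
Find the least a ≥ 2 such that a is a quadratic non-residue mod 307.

2

(2/307) = −1, so 2 is the smallest positive non-residue mod 307.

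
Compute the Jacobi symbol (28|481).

Pull out 2^2: since 481 ≡ 1 (mod 8), (2/481) = +1, so (2/481)^2 = +1.
Reciprocity: 7 ≡ 3 and 481 ≡ 1 (mod 4), so (7/481) = +(481/7).
Reduce top mod 7: now compute (5/7).
Reciprocity: 5 ≡ 1 and 7 ≡ 3 (mod 4), so (5/7) = +(7/5).
Reduce top mod 5: now compute (2/5).
Pull out 2: since 5 ≡ 5 (mod 8), (2/5) = -1.
Reached (1/5) = 1. Collecting the sign flips along the way, the symbol is -1.

-1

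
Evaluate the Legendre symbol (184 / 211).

1

Pull out 2^3: since 211 ≡ 3 (mod 8), (2/211) = -1, so (2/211)^3 = -1.
Reciprocity: 23 ≡ 3 and 211 ≡ 3 (mod 4), so (23/211) = −(211/23).
Reduce top mod 23: now compute (4/23).
Pull out 2^2: since 23 ≡ 7 (mod 8), (2/23) = +1, so (2/23)^2 = +1.
Reached (1/23) = 1. Collecting the sign flips along the way, the symbol is +1.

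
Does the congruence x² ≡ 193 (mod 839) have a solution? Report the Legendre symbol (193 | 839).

Reciprocity: 193 ≡ 1 and 839 ≡ 3 (mod 4), so (193/839) = +(839/193).
Reduce top mod 193: now compute (67/193).
Reciprocity: 67 ≡ 3 and 193 ≡ 1 (mod 4), so (67/193) = +(193/67).
Reduce top mod 67: now compute (59/67).
Reciprocity: 59 ≡ 3 and 67 ≡ 3 (mod 4), so (59/67) = −(67/59).
Reduce top mod 59: now compute (8/59).
Pull out 2^3: since 59 ≡ 3 (mod 8), (2/59) = -1, so (2/59)^3 = -1.
Reached (1/59) = 1. Collecting the sign flips along the way, the symbol is +1.

1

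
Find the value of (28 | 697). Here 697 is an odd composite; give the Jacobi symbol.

Pull out 2^2: since 697 ≡ 1 (mod 8), (2/697) = +1, so (2/697)^2 = +1.
Reciprocity: 7 ≡ 3 and 697 ≡ 1 (mod 4), so (7/697) = +(697/7).
Reduce top mod 7: now compute (4/7).
Pull out 2^2: since 7 ≡ 7 (mod 8), (2/7) = +1, so (2/7)^2 = +1.
Reached (1/7) = 1. Collecting the sign flips along the way, the symbol is +1.

1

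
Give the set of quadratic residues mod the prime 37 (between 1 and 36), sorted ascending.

Square k = 1,…,18 (k and 37−k give the same square):
1²=1, 2²=4, 3²=9, 4²=16, 5²=25, 6²=36, 7²≡12, 8²≡27, 9²≡7, 10²≡26, 11²≡10, 12²≡33, 13²≡21, 14²≡11, 15²≡3, 16²≡34, 17²≡30, 18²≡28 (mod 37).
So the quadratic residues mod 37 are {1, 3, 4, 7, 9, 10, 11, 12, 16, 21, 25, 26, 27, 28, 30, 33, 34, 36}.

1,3,4,7,9,10,11,12,16,21,25,26,27,28,30,33,34,36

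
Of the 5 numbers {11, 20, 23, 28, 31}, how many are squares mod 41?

(11/41) = -1 → non-residue.
(20/41) = +1 → QR.
(23/41) = +1 → QR.
(28/41) = -1 → non-residue.
(31/41) = +1 → QR.
Total quadratic residues among the 5: 3.

3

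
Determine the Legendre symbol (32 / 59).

-1

Euler's criterion: (32/59) ≡ 32^29 (mod 59).
32^2 ≡ 21 (mod 59)
32^4 ≡ 28 (mod 59)
32^8 ≡ 17 (mod 59)
32^16 ≡ 53 (mod 59)
32^29 = 32^(16+8+4+1) ≡ 58 (mod 59).
Result is 58 ≡ −1, so (32/59) = −1.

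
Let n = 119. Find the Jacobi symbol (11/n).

-1

Reciprocity: 11 ≡ 3 and 119 ≡ 3 (mod 4), so (11/119) = −(119/11).
Reduce top mod 11: now compute (9/11).
Reciprocity: 9 ≡ 1 and 11 ≡ 3 (mod 4), so (9/11) = +(11/9).
Reduce top mod 9: now compute (2/9).
Pull out 2: since 9 ≡ 1 (mod 8), (2/9) = +1.
Reached (1/9) = 1. Collecting the sign flips along the way, the symbol is -1.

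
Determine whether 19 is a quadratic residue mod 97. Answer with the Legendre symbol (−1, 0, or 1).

Reciprocity: 19 ≡ 3 and 97 ≡ 1 (mod 4), so (19/97) = +(97/19).
Reduce top mod 19: now compute (2/19).
Pull out 2: since 19 ≡ 3 (mod 8), (2/19) = -1.
Reached (1/19) = 1. Collecting the sign flips along the way, the symbol is -1.

-1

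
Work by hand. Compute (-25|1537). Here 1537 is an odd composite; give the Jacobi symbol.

1

First reduce: -25 ≡ 1512 (mod 1537).
Pull out 2^3: since 1537 ≡ 1 (mod 8), (2/1537) = +1, so (2/1537)^3 = +1.
Reciprocity: 189 ≡ 1 and 1537 ≡ 1 (mod 4), so (189/1537) = +(1537/189).
Reduce top mod 189: now compute (25/189).
Reciprocity: 25 ≡ 1 and 189 ≡ 1 (mod 4), so (25/189) = +(189/25).
Reduce top mod 25: now compute (14/25).
Pull out 2: since 25 ≡ 1 (mod 8), (2/25) = +1.
Reciprocity: 7 ≡ 3 and 25 ≡ 1 (mod 4), so (7/25) = +(25/7).
Reduce top mod 7: now compute (4/7).
Pull out 2^2: since 7 ≡ 7 (mod 8), (2/7) = +1, so (2/7)^2 = +1.
Reached (1/7) = 1. Collecting the sign flips along the way, the symbol is +1.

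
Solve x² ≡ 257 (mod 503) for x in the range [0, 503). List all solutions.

Since 503 ≡ 3 (mod 4), a square root of 257 is 257^((503+1)/4) = 257^126 mod 503.
Repeated squaring: 257^2≡156, 257^4≡192, 257^8≡145, 257^16≡402, 257^32≡141, 257^64≡264 (mod 503).
257^126 = 257^(64+32+16+8+4+2) ≡ 292 (mod 503).
Check: 292² = 85264 ≡ 257 (mod 503). The two roots are 211 and 292.

211, 292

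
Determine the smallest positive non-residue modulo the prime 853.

2

(2/853) = −1, so 2 is the smallest positive non-residue mod 853.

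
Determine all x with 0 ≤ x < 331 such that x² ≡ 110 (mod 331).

21, 310

Since 331 ≡ 3 (mod 4), a square root of 110 is 110^((331+1)/4) = 110^83 mod 331.
Repeated squaring: 110^2≡184, 110^4≡94, 110^8≡230, 110^16≡271, 110^32≡290, 110^64≡26 (mod 331).
110^83 = 110^(64+16+2+1) ≡ 21 (mod 331).
Check: 21² = 441 ≡ 110 (mod 331). The two roots are 21 and 310.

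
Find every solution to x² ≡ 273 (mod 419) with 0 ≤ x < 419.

Since 419 ≡ 3 (mod 4), a square root of 273 is 273^((419+1)/4) = 273^105 mod 419.
Repeated squaring: 273^2≡366, 273^4≡295, 273^8≡292, 273^16≡207, 273^32≡111, 273^64≡170 (mod 419).
273^105 = 273^(64+32+8+1) ≡ 333 (mod 419).
Check: 333² = 110889 ≡ 273 (mod 419). The two roots are 86 and 333.

86, 333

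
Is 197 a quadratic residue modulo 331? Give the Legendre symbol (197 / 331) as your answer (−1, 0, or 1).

1

Euler's criterion: (197/331) ≡ 197^165 (mod 331).
197^2 ≡ 82 (mod 331)
197^4 ≡ 104 (mod 331)
197^8 ≡ 224 (mod 331)
197^16 ≡ 195 (mod 331)
197^32 ≡ 291 (mod 331)
197^64 ≡ 276 (mod 331)
197^128 ≡ 46 (mod 331)
197^165 = 197^(128+32+4+1) ≡ 1 (mod 331).
Result is 1, so (197/331) = 1.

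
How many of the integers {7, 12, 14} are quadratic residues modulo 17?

(7/17) = -1 → non-residue.
(12/17) = -1 → non-residue.
(14/17) = -1 → non-residue.
Total quadratic residues among the 3: 0.

0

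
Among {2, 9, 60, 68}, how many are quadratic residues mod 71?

3

(2/71) = +1 → QR.
(9/71) = +1 → QR.
(60/71) = +1 → QR.
(68/71) = -1 → non-residue.
Total quadratic residues among the 4: 3.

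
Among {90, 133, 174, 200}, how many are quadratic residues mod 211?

0

(90/211) = -1 → non-residue.
(133/211) = -1 → non-residue.
(174/211) = -1 → non-residue.
(200/211) = -1 → non-residue.
Total quadratic residues among the 4: 0.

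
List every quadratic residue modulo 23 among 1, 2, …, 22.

Square k = 1,…,11 (k and 23−k give the same square):
1²=1, 2²=4, 3²=9, 4²=16, 5²≡2, 6²≡13, 7²≡3, 8²≡18, 9²≡12, 10²≡8, 11²≡6 (mod 23).
So the quadratic residues mod 23 are {1, 2, 3, 4, 6, 8, 9, 12, 13, 16, 18}.

1 2 3 4 6 8 9 12 13 16 18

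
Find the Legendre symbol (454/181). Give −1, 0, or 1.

First reduce: 454 ≡ 92 (mod 181).
Pull out 2^2: since 181 ≡ 5 (mod 8), (2/181) = -1, so (2/181)^2 = +1.
Reciprocity: 23 ≡ 3 and 181 ≡ 1 (mod 4), so (23/181) = +(181/23).
Reduce top mod 23: now compute (20/23).
Pull out 2^2: since 23 ≡ 7 (mod 8), (2/23) = +1, so (2/23)^2 = +1.
Reciprocity: 5 ≡ 1 and 23 ≡ 3 (mod 4), so (5/23) = +(23/5).
Reduce top mod 5: now compute (3/5).
Reciprocity: 3 ≡ 3 and 5 ≡ 1 (mod 4), so (3/5) = +(5/3).
Reduce top mod 3: now compute (2/3).
Pull out 2: since 3 ≡ 3 (mod 8), (2/3) = -1.
Reached (1/3) = 1. Collecting the sign flips along the way, the symbol is -1.

-1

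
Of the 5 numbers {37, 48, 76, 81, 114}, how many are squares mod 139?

2

(37/139) = +1 → QR.
(48/139) = -1 → non-residue.
(76/139) = -1 → non-residue.
(81/139) = +1 → QR.
(114/139) = -1 → non-residue.
Total quadratic residues among the 5: 2.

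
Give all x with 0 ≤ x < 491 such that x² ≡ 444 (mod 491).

Since 491 ≡ 3 (mod 4), a square root of 444 is 444^((491+1)/4) = 444^123 mod 491.
Repeated squaring: 444^2≡245, 444^4≡123, 444^8≡399, 444^16≡117, 444^32≡432, 444^64≡44 (mod 491).
444^123 = 444^(64+32+16+8+2+1) ≡ 274 (mod 491).
Check: 274² = 75076 ≡ 444 (mod 491). The two roots are 217 and 274.

217, 274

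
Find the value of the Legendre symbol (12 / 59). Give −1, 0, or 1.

Pull out 2^2: since 59 ≡ 3 (mod 8), (2/59) = -1, so (2/59)^2 = +1.
Reciprocity: 3 ≡ 3 and 59 ≡ 3 (mod 4), so (3/59) = −(59/3).
Reduce top mod 3: now compute (2/3).
Pull out 2: since 3 ≡ 3 (mod 8), (2/3) = -1.
Reached (1/3) = 1. Collecting the sign flips along the way, the symbol is +1.

1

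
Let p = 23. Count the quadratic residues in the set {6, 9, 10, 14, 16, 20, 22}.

3

(6/23) = +1 → QR.
(9/23) = +1 → QR.
(10/23) = -1 → non-residue.
(14/23) = -1 → non-residue.
(16/23) = +1 → QR.
(20/23) = -1 → non-residue.
(22/23) = -1 → non-residue.
Total quadratic residues among the 7: 3.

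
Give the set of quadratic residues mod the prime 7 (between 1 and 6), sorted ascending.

Square k = 1,…,3 (k and 7−k give the same square):
1²=1, 2²=4, 3²≡2 (mod 7).
So the quadratic residues mod 7 are {1, 2, 4}.

1,2,4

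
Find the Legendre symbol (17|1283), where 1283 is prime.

Reciprocity: 17 ≡ 1 and 1283 ≡ 3 (mod 4), so (17/1283) = +(1283/17).
Reduce top mod 17: now compute (8/17).
Pull out 2^3: since 17 ≡ 1 (mod 8), (2/17) = +1, so (2/17)^3 = +1.
Reached (1/17) = 1. Collecting the sign flips along the way, the symbol is +1.

1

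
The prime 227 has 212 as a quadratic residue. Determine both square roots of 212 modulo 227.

Since 227 ≡ 3 (mod 4), a square root of 212 is 212^((227+1)/4) = 212^57 mod 227.
Repeated squaring: 212^2≡225, 212^4≡4, 212^8≡16, 212^16≡29, 212^32≡160 (mod 227).
212^57 = 212^(32+16+8+1) ≡ 62 (mod 227).
Check: 62² = 3844 ≡ 212 (mod 227). The two roots are 62 and 165.

62, 165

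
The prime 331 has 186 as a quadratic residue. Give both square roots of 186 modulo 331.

Since 331 ≡ 3 (mod 4), a square root of 186 is 186^((331+1)/4) = 186^83 mod 331.
Repeated squaring: 186^2≡172, 186^4≡125, 186^8≡68, 186^16≡321, 186^32≡100, 186^64≡70 (mod 331).
186^83 = 186^(64+16+2+1) ≡ 67 (mod 331).
Check: 67² = 4489 ≡ 186 (mod 331). The two roots are 67 and 264.

67, 264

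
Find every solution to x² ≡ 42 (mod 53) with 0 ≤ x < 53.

53 ≡ 1 (mod 4), so we find a root by search.
Trying successive values, 25² = 625 ≡ 42 (mod 53). The other root is 53 − 25 = 28.

25, 28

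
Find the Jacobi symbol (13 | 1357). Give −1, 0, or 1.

Reciprocity: 13 ≡ 1 and 1357 ≡ 1 (mod 4), so (13/1357) = +(1357/13).
Reduce top mod 13: now compute (5/13).
Reciprocity: 5 ≡ 1 and 13 ≡ 1 (mod 4), so (5/13) = +(13/5).
Reduce top mod 5: now compute (3/5).
Reciprocity: 3 ≡ 3 and 5 ≡ 1 (mod 4), so (3/5) = +(5/3).
Reduce top mod 3: now compute (2/3).
Pull out 2: since 3 ≡ 3 (mod 8), (2/3) = -1.
Reached (1/3) = 1. Collecting the sign flips along the way, the symbol is -1.

-1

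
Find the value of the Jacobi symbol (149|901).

Reciprocity: 149 ≡ 1 and 901 ≡ 1 (mod 4), so (149/901) = +(901/149).
Reduce top mod 149: now compute (7/149).
Reciprocity: 7 ≡ 3 and 149 ≡ 1 (mod 4), so (7/149) = +(149/7).
Reduce top mod 7: now compute (2/7).
Pull out 2: since 7 ≡ 7 (mod 8), (2/7) = +1.
Reached (1/7) = 1. Collecting the sign flips along the way, the symbol is +1.

1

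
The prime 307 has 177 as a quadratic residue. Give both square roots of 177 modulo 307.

Since 307 ≡ 3 (mod 4), a square root of 177 is 177^((307+1)/4) = 177^77 mod 307.
Repeated squaring: 177^2≡15, 177^4≡225, 177^8≡277, 177^16≡286, 177^32≡134, 177^64≡150 (mod 307).
177^77 = 177^(64+8+4+1) ≡ 285 (mod 307).
Check: 285² = 81225 ≡ 177 (mod 307). The two roots are 22 and 285.

22, 285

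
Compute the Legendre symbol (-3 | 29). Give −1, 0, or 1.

-1

First reduce: -3 ≡ 26 (mod 29).
Pull out 2: since 29 ≡ 5 (mod 8), (2/29) = -1.
Reciprocity: 13 ≡ 1 and 29 ≡ 1 (mod 4), so (13/29) = +(29/13).
Reduce top mod 13: now compute (3/13).
Reciprocity: 3 ≡ 3 and 13 ≡ 1 (mod 4), so (3/13) = +(13/3).
Reduce top mod 3: now compute (1/3).
Reached (1/3) = 1. Collecting the sign flips along the way, the symbol is -1.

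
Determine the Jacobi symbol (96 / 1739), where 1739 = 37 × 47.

-1

Pull out 2^5: since 1739 ≡ 3 (mod 8), (2/1739) = -1, so (2/1739)^5 = -1.
Reciprocity: 3 ≡ 3 and 1739 ≡ 3 (mod 4), so (3/1739) = −(1739/3).
Reduce top mod 3: now compute (2/3).
Pull out 2: since 3 ≡ 3 (mod 8), (2/3) = -1.
Reached (1/3) = 1. Collecting the sign flips along the way, the symbol is -1.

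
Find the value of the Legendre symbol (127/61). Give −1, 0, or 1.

1

First reduce: 127 ≡ 5 (mod 61).
Reciprocity: 5 ≡ 1 and 61 ≡ 1 (mod 4), so (5/61) = +(61/5).
Reduce top mod 5: now compute (1/5).
Reached (1/5) = 1. Collecting the sign flips along the way, the symbol is +1.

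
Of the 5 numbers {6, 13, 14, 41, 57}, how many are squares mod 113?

(6/113) = -1 → non-residue.
(13/113) = +1 → QR.
(14/113) = +1 → QR.
(41/113) = +1 → QR.
(57/113) = +1 → QR.
Total quadratic residues among the 5: 4.

4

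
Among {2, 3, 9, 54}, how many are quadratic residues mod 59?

(2/59) = -1 → non-residue.
(3/59) = +1 → QR.
(9/59) = +1 → QR.
(54/59) = -1 → non-residue.
Total quadratic residues among the 4: 2.

2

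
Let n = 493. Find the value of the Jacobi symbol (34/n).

Pull out 2: since 493 ≡ 5 (mod 8), (2/493) = -1.
Reciprocity: 17 ≡ 1 and 493 ≡ 1 (mod 4), so (17/493) = +(493/17).
Reduce top mod 17: now compute (0/17).
Top reduces to 0: gcd > 1, so the symbol is 0.

0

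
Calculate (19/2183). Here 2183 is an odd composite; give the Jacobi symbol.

Reciprocity: 19 ≡ 3 and 2183 ≡ 3 (mod 4), so (19/2183) = −(2183/19).
Reduce top mod 19: now compute (17/19).
Reciprocity: 17 ≡ 1 and 19 ≡ 3 (mod 4), so (17/19) = +(19/17).
Reduce top mod 17: now compute (2/17).
Pull out 2: since 17 ≡ 1 (mod 8), (2/17) = +1.
Reached (1/17) = 1. Collecting the sign flips along the way, the symbol is -1.

-1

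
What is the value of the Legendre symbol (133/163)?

Reciprocity: 133 ≡ 1 and 163 ≡ 3 (mod 4), so (133/163) = +(163/133).
Reduce top mod 133: now compute (30/133).
Pull out 2: since 133 ≡ 5 (mod 8), (2/133) = -1.
Reciprocity: 15 ≡ 3 and 133 ≡ 1 (mod 4), so (15/133) = +(133/15).
Reduce top mod 15: now compute (13/15).
Reciprocity: 13 ≡ 1 and 15 ≡ 3 (mod 4), so (13/15) = +(15/13).
Reduce top mod 13: now compute (2/13).
Pull out 2: since 13 ≡ 5 (mod 8), (2/13) = -1.
Reached (1/13) = 1. Collecting the sign flips along the way, the symbol is +1.

1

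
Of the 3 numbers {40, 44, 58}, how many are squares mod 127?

(40/127) = -1 → non-residue.
(44/127) = +1 → QR.
(58/127) = -1 → non-residue.
Total quadratic residues among the 3: 1.

1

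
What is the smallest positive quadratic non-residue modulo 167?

5

(2/167) = +1, so 2 is a residue.
(3/167) = +1, so 3 is a residue.
(4/167) = +1, so 4 is a residue.
(5/167) = −1, so 5 is the smallest positive non-residue mod 167.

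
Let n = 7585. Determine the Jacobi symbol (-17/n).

-1

First reduce: -17 ≡ 7568 (mod 7585).
Pull out 2^4: since 7585 ≡ 1 (mod 8), (2/7585) = +1, so (2/7585)^4 = +1.
Reciprocity: 473 ≡ 1 and 7585 ≡ 1 (mod 4), so (473/7585) = +(7585/473).
Reduce top mod 473: now compute (17/473).
Reciprocity: 17 ≡ 1 and 473 ≡ 1 (mod 4), so (17/473) = +(473/17).
Reduce top mod 17: now compute (14/17).
Pull out 2: since 17 ≡ 1 (mod 8), (2/17) = +1.
Reciprocity: 7 ≡ 3 and 17 ≡ 1 (mod 4), so (7/17) = +(17/7).
Reduce top mod 7: now compute (3/7).
Reciprocity: 3 ≡ 3 and 7 ≡ 3 (mod 4), so (3/7) = −(7/3).
Reduce top mod 3: now compute (1/3).
Reached (1/3) = 1. Collecting the sign flips along the way, the symbol is -1.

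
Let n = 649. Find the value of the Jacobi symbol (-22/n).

0

First reduce: -22 ≡ 627 (mod 649).
Reciprocity: 627 ≡ 3 and 649 ≡ 1 (mod 4), so (627/649) = +(649/627).
Reduce top mod 627: now compute (22/627).
Pull out 2: since 627 ≡ 3 (mod 8), (2/627) = -1.
Reciprocity: 11 ≡ 3 and 627 ≡ 3 (mod 4), so (11/627) = −(627/11).
Reduce top mod 11: now compute (0/11).
Top reduces to 0: gcd > 1, so the symbol is 0.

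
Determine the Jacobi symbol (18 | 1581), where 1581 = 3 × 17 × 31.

Pull out 2: since 1581 ≡ 5 (mod 8), (2/1581) = -1.
Reciprocity: 9 ≡ 1 and 1581 ≡ 1 (mod 4), so (9/1581) = +(1581/9).
Reduce top mod 9: now compute (6/9).
Pull out 2: since 9 ≡ 1 (mod 8), (2/9) = +1.
Reciprocity: 3 ≡ 3 and 9 ≡ 1 (mod 4), so (3/9) = +(9/3).
Reduce top mod 3: now compute (0/3).
Top reduces to 0: gcd > 1, so the symbol is 0.

0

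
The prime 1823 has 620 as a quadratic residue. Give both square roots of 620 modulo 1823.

655, 1168

Since 1823 ≡ 3 (mod 4), a square root of 620 is 620^((1823+1)/4) = 620^456 mod 1823.
Repeated squaring: 620^2≡1570, 620^4≡204, 620^8≡1510, 620^16≡1350, 620^32≡1323, 620^64≡249, 620^128≡19, 620^256≡361 (mod 1823).
620^456 = 620^(256+128+64+8) ≡ 1168 (mod 1823).
Check: 1168² = 1364224 ≡ 620 (mod 1823). The two roots are 655 and 1168.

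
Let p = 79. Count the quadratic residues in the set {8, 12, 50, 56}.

(8/79) = +1 → QR.
(12/79) = -1 → non-residue.
(50/79) = +1 → QR.
(56/79) = -1 → non-residue.
Total quadratic residues among the 4: 2.

2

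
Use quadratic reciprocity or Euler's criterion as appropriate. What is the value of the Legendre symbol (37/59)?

Reciprocity: 37 ≡ 1 and 59 ≡ 3 (mod 4), so (37/59) = +(59/37).
Reduce top mod 37: now compute (22/37).
Pull out 2: since 37 ≡ 5 (mod 8), (2/37) = -1.
Reciprocity: 11 ≡ 3 and 37 ≡ 1 (mod 4), so (11/37) = +(37/11).
Reduce top mod 11: now compute (4/11).
Pull out 2^2: since 11 ≡ 3 (mod 8), (2/11) = -1, so (2/11)^2 = +1.
Reached (1/11) = 1. Collecting the sign flips along the way, the symbol is -1.

-1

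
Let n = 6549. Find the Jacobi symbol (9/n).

0

Reciprocity: 9 ≡ 1 and 6549 ≡ 1 (mod 4), so (9/6549) = +(6549/9).
Reduce top mod 9: now compute (6/9).
Pull out 2: since 9 ≡ 1 (mod 8), (2/9) = +1.
Reciprocity: 3 ≡ 3 and 9 ≡ 1 (mod 4), so (3/9) = +(9/3).
Reduce top mod 3: now compute (0/3).
Top reduces to 0: gcd > 1, so the symbol is 0.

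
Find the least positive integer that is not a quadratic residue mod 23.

(2/23) = +1, so 2 is a residue.
(3/23) = +1, so 3 is a residue.
(4/23) = +1, so 4 is a residue.
(5/23) = −1, so 5 is the smallest positive non-residue mod 23.

5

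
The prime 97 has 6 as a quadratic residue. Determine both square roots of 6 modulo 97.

43, 54

97 ≡ 1 (mod 4), so we find a root by search.
Trying successive values, 43² = 1849 ≡ 6 (mod 97). The other root is 97 − 43 = 54.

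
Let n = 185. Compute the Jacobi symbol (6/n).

Pull out 2: since 185 ≡ 1 (mod 8), (2/185) = +1.
Reciprocity: 3 ≡ 3 and 185 ≡ 1 (mod 4), so (3/185) = +(185/3).
Reduce top mod 3: now compute (2/3).
Pull out 2: since 3 ≡ 3 (mod 8), (2/3) = -1.
Reached (1/3) = 1. Collecting the sign flips along the way, the symbol is -1.

-1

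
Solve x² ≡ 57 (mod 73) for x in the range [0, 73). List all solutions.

35, 38

73 ≡ 1 (mod 4), so we find a root by search.
Trying successive values, 35² = 1225 ≡ 57 (mod 73). The other root is 73 − 35 = 38.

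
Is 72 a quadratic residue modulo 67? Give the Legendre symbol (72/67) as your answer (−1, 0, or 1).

-1

Euler's criterion: (72/67) ≡ 5^33 (mod 67).
5^2 ≡ 25 (mod 67)
5^4 ≡ 22 (mod 67)
5^8 ≡ 15 (mod 67)
5^16 ≡ 24 (mod 67)
5^32 ≡ 40 (mod 67)
5^33 = 5^(32+1) ≡ 66 (mod 67).
Result is 66 ≡ −1, so (72/67) = −1.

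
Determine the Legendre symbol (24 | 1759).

-1

Pull out 2^3: since 1759 ≡ 7 (mod 8), (2/1759) = +1, so (2/1759)^3 = +1.
Reciprocity: 3 ≡ 3 and 1759 ≡ 3 (mod 4), so (3/1759) = −(1759/3).
Reduce top mod 3: now compute (1/3).
Reached (1/3) = 1. Collecting the sign flips along the way, the symbol is -1.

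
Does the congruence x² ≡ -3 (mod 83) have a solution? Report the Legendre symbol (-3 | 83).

Euler's criterion: (-3/83) ≡ 80^41 (mod 83).
80^2 ≡ 9 (mod 83)
80^4 ≡ 81 (mod 83)
80^8 ≡ 4 (mod 83)
80^16 ≡ 16 (mod 83)
80^32 ≡ 7 (mod 83)
80^41 = 80^(32+8+1) ≡ 82 (mod 83).
Result is 82 ≡ −1, so (-3/83) = −1.

-1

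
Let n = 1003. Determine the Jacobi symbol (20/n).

Pull out 2^2: since 1003 ≡ 3 (mod 8), (2/1003) = -1, so (2/1003)^2 = +1.
Reciprocity: 5 ≡ 1 and 1003 ≡ 3 (mod 4), so (5/1003) = +(1003/5).
Reduce top mod 5: now compute (3/5).
Reciprocity: 3 ≡ 3 and 5 ≡ 1 (mod 4), so (3/5) = +(5/3).
Reduce top mod 3: now compute (2/3).
Pull out 2: since 3 ≡ 3 (mod 8), (2/3) = -1.
Reached (1/3) = 1. Collecting the sign flips along the way, the symbol is -1.

-1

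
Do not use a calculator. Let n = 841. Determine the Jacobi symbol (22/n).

1

Pull out 2: since 841 ≡ 1 (mod 8), (2/841) = +1.
Reciprocity: 11 ≡ 3 and 841 ≡ 1 (mod 4), so (11/841) = +(841/11).
Reduce top mod 11: now compute (5/11).
Reciprocity: 5 ≡ 1 and 11 ≡ 3 (mod 4), so (5/11) = +(11/5).
Reduce top mod 5: now compute (1/5).
Reached (1/5) = 1. Collecting the sign flips along the way, the symbol is +1.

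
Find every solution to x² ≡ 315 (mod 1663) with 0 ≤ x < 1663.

Since 1663 ≡ 3 (mod 4), a square root of 315 is 315^((1663+1)/4) = 315^416 mod 1663.
Repeated squaring: 315^2≡1108, 315^4≡370, 315^8≡534, 315^16≡783, 315^32≡1105, 315^64≡383, 315^128≡345, 315^256≡952 (mod 1663).
315^416 = 315^(256+128+32) ≡ 1395 (mod 1663).
Check: 1395² = 1946025 ≡ 315 (mod 1663). The two roots are 268 and 1395.

268, 1395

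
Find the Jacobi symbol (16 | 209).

Pull out 2^4: since 209 ≡ 1 (mod 8), (2/209) = +1, so (2/209)^4 = +1.
Reached (1/209) = 1. Collecting the sign flips along the way, the symbol is +1.

1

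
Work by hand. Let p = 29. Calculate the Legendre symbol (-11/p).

-1

First reduce: -11 ≡ 18 (mod 29).
Pull out 2: since 29 ≡ 5 (mod 8), (2/29) = -1.
Reciprocity: 9 ≡ 1 and 29 ≡ 1 (mod 4), so (9/29) = +(29/9).
Reduce top mod 9: now compute (2/9).
Pull out 2: since 9 ≡ 1 (mod 8), (2/9) = +1.
Reached (1/9) = 1. Collecting the sign flips along the way, the symbol is -1.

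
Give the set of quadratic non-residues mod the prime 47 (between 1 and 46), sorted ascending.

Square k = 1,…,23 (k and 47−k give the same square):
1²=1, 2²=4, 3²=9, 4²=16, 5²=25, 6²=36, 7²≡2, 8²≡17, 9²≡34, 10²≡6, 11²≡27, 12²≡3, 13²≡28, 14²≡8, 15²≡37, 16²≡21, 17²≡7, 18²≡42, 19²≡32, 20²≡24, 21²≡18, 22²≡14, 23²≡12 (mod 47).
The residues are {1, 2, 3, 4, 6, 7, 8, 9, 12, 14, 16, 17, 18, 21, 24, 25, 27, 28, 32, 34, 36, 37, 42}; the non-residues are the remaining 23 nonzero classes.

5 10 11 13 15 19 20 22 23 26 29 30 31 33 35 38 39 40 41 43 44 45 46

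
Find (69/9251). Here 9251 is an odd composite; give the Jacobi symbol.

Reciprocity: 69 ≡ 1 and 9251 ≡ 3 (mod 4), so (69/9251) = +(9251/69).
Reduce top mod 69: now compute (5/69).
Reciprocity: 5 ≡ 1 and 69 ≡ 1 (mod 4), so (5/69) = +(69/5).
Reduce top mod 5: now compute (4/5).
Pull out 2^2: since 5 ≡ 5 (mod 8), (2/5) = -1, so (2/5)^2 = +1.
Reached (1/5) = 1. Collecting the sign flips along the way, the symbol is +1.

1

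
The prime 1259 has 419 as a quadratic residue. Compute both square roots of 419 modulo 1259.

Since 1259 ≡ 3 (mod 4), a square root of 419 is 419^((1259+1)/4) = 419^315 mod 1259.
Repeated squaring: 419^2≡560, 419^4≡109, 419^8≡550, 419^16≡340, 419^32≡1031, 419^64≡365, 419^128≡1030, 419^256≡822 (mod 1259).
419^315 = 419^(256+32+16+8+2+1) ≡ 988 (mod 1259).
Check: 988² = 976144 ≡ 419 (mod 1259). The two roots are 271 and 988.

271, 988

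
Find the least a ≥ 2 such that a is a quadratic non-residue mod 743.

(2/743) = +1, so 2 is a residue.
(3/743) = +1, so 3 is a residue.
(4/743) = +1, so 4 is a residue.
(5/743) = −1, so 5 is the smallest positive non-residue mod 743.

5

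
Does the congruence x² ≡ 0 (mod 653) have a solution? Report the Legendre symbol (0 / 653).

0

Top reduces to 0: gcd > 1, so the symbol is 0.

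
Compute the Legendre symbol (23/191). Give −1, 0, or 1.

Euler's criterion: (23/191) ≡ 23^95 (mod 191).
23^2 ≡ 147 (mod 191)
23^4 ≡ 26 (mod 191)
23^8 ≡ 103 (mod 191)
23^16 ≡ 104 (mod 191)
23^32 ≡ 120 (mod 191)
23^64 ≡ 75 (mod 191)
23^95 = 23^(64+16+8+4+2+1) ≡ 1 (mod 191).
Result is 1, so (23/191) = 1.

1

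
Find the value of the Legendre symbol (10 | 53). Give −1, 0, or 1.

1

Pull out 2: since 53 ≡ 5 (mod 8), (2/53) = -1.
Reciprocity: 5 ≡ 1 and 53 ≡ 1 (mod 4), so (5/53) = +(53/5).
Reduce top mod 5: now compute (3/5).
Reciprocity: 3 ≡ 3 and 5 ≡ 1 (mod 4), so (3/5) = +(5/3).
Reduce top mod 3: now compute (2/3).
Pull out 2: since 3 ≡ 3 (mod 8), (2/3) = -1.
Reached (1/3) = 1. Collecting the sign flips along the way, the symbol is +1.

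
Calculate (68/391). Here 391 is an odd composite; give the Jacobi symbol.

Pull out 2^2: since 391 ≡ 7 (mod 8), (2/391) = +1, so (2/391)^2 = +1.
Reciprocity: 17 ≡ 1 and 391 ≡ 3 (mod 4), so (17/391) = +(391/17).
Reduce top mod 17: now compute (0/17).
Top reduces to 0: gcd > 1, so the symbol is 0.

0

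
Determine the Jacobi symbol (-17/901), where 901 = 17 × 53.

0

First reduce: -17 ≡ 884 (mod 901).
Pull out 2^2: since 901 ≡ 5 (mod 8), (2/901) = -1, so (2/901)^2 = +1.
Reciprocity: 221 ≡ 1 and 901 ≡ 1 (mod 4), so (221/901) = +(901/221).
Reduce top mod 221: now compute (17/221).
Reciprocity: 17 ≡ 1 and 221 ≡ 1 (mod 4), so (17/221) = +(221/17).
Reduce top mod 17: now compute (0/17).
Top reduces to 0: gcd > 1, so the symbol is 0.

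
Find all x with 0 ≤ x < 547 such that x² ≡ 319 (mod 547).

Since 547 ≡ 3 (mod 4), a square root of 319 is 319^((547+1)/4) = 319^137 mod 547.
Repeated squaring: 319^2≡19, 319^4≡361, 319^8≡135, 319^16≡174, 319^32≡191, 319^64≡379, 319^128≡327 (mod 547).
319^137 = 319^(128+8+1) ≡ 287 (mod 547).
Check: 287² = 82369 ≡ 319 (mod 547). The two roots are 260 and 287.

260, 287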